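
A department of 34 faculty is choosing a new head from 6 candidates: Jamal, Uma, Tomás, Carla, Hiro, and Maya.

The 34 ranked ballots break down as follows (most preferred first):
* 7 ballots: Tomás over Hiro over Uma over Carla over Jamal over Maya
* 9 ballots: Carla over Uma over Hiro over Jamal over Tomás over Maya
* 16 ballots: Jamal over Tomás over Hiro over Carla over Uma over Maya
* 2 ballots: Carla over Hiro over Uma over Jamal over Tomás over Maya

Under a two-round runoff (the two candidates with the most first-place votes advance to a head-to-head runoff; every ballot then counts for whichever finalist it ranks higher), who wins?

Round 1 first-place votes: Jamal 16, Uma 0, Tomás 7, Carla 11, Hiro 0, Maya 0. Jamal and Carla advance.
Runoff: Jamal is ranked above Carla on 16 ballots, Carla above Jamal on 18.

Carla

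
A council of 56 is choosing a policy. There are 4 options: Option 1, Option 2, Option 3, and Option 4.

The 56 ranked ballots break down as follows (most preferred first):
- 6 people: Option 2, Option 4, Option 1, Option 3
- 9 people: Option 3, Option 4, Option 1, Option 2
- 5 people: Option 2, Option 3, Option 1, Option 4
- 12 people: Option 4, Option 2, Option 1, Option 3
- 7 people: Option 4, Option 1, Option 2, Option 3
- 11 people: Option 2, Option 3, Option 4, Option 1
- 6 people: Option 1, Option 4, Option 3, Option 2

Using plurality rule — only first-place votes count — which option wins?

Option 2

First-place votes: Option 1 6, Option 2 22, Option 3 9, Option 4 19.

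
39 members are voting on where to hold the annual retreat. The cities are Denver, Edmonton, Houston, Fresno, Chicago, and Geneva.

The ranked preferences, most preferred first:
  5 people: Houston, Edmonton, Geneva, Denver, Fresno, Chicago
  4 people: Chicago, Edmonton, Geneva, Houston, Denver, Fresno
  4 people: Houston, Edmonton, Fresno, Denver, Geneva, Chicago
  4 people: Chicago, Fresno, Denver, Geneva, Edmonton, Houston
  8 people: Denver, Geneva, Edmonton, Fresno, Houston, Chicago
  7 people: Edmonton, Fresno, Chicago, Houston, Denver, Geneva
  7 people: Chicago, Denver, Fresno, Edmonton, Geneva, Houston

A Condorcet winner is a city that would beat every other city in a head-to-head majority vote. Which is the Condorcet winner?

Edmonton vs Denver: 20–19
Edmonton vs Houston: 30–9
Edmonton vs Fresno: 28–11
Edmonton vs Chicago: 24–15
Edmonton vs Geneva: 27–12
Edmonton beats every other city.

Edmonton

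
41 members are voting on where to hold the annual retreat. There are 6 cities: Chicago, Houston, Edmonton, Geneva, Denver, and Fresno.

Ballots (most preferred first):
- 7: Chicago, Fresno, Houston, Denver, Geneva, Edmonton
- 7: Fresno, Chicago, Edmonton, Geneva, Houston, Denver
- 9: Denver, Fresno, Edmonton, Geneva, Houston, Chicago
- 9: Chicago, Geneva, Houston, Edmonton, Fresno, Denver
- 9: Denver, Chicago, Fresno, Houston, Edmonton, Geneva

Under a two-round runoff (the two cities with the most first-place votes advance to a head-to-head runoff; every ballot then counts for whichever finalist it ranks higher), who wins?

Round 1 first-place votes: Chicago 16, Houston 0, Edmonton 0, Geneva 0, Denver 18, Fresno 7. Denver and Chicago advance.
Runoff: Denver is ranked above Chicago on 18 ballots, Chicago above Denver on 23.

Chicago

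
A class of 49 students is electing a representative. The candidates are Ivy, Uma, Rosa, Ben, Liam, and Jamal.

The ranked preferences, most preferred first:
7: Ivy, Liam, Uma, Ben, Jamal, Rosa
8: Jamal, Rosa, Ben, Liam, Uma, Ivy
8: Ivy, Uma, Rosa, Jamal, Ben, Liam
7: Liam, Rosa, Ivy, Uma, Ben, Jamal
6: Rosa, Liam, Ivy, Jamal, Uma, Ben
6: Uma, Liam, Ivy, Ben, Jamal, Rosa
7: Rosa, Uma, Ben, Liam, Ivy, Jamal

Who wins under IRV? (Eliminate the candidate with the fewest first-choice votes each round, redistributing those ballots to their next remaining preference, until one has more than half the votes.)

Rosa

Round 1: Ivy 15, Uma 6, Rosa 13, Ben 0, Liam 7, Jamal 8. Ben eliminated.
Round 2: Ivy 15, Uma 6, Rosa 13, Liam 7, Jamal 8. Uma eliminated.
Round 3: Ivy 15, Rosa 13, Liam 13, Jamal 8. Jamal eliminated.
Round 4: Ivy 15, Rosa 21, Liam 13. Liam eliminated.
Round 5: Ivy 21, Rosa 28. Rosa has a majority (≥25).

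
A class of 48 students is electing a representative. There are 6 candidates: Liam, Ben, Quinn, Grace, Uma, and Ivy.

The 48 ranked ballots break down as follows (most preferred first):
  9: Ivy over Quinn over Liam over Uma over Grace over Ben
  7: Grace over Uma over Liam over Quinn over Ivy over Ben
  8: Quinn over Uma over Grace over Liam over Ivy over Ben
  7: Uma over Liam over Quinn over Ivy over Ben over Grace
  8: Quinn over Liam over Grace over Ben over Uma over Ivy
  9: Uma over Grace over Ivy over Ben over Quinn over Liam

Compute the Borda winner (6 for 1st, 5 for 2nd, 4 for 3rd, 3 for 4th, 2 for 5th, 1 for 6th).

Liam: 9×4 + 7×4 + 8×3 + 7×5 + 8×5 + 9×1 = 172
Ben: 9×1 + 7×1 + 8×1 + 7×2 + 8×3 + 9×3 = 89
Quinn: 9×5 + 7×3 + 8×6 + 7×4 + 8×6 + 9×2 = 208
Grace: 9×2 + 7×6 + 8×4 + 7×1 + 8×4 + 9×5 = 176
Uma: 9×3 + 7×5 + 8×5 + 7×6 + 8×2 + 9×6 = 214
Ivy: 9×6 + 7×2 + 8×2 + 7×3 + 8×1 + 9×4 = 149

Uma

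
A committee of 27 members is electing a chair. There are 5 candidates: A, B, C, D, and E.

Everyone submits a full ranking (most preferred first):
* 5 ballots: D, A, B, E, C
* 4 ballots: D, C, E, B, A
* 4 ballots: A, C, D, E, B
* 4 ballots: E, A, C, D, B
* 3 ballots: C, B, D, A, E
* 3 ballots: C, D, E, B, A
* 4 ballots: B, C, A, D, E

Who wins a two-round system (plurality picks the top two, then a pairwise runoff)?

C

Round 1 first-place votes: A 4, B 4, C 6, D 9, E 4. D and C advance.
Runoff: D is ranked above C on 9 ballots, C above D on 18.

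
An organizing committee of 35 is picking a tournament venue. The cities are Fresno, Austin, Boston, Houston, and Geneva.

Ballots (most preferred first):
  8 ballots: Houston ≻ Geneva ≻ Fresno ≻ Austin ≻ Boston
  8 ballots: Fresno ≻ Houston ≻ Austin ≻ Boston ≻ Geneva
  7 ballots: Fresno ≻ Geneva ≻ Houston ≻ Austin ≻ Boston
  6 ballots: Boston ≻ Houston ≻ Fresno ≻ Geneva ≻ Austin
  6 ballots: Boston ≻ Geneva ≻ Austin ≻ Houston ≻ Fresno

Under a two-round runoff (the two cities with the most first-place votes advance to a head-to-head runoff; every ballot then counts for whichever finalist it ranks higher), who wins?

Round 1 first-place votes: Fresno 15, Austin 0, Boston 12, Houston 8, Geneva 0. Fresno and Boston advance.
Runoff: Fresno is ranked above Boston on 23 ballots, Boston above Fresno on 12.

Fresno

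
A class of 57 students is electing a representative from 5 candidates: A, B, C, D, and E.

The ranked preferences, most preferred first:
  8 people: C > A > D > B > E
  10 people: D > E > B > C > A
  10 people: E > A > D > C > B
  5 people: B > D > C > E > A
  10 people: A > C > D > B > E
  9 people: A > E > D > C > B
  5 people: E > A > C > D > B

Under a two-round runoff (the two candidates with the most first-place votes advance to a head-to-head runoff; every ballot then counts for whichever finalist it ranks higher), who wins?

E

Round 1 first-place votes: A 19, B 5, C 8, D 10, E 15. A and E advance.
Runoff: A is ranked above E on 27 ballots, E above A on 30.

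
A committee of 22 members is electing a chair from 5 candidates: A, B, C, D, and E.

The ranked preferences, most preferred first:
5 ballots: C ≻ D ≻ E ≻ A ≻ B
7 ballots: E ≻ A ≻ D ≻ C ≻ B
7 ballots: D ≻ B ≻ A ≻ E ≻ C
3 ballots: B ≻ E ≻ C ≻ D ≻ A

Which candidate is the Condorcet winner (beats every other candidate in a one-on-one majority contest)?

D vs A: 15–7
D vs B: 19–3
D vs C: 14–8
D vs E: 12–10
D beats every other candidate.

D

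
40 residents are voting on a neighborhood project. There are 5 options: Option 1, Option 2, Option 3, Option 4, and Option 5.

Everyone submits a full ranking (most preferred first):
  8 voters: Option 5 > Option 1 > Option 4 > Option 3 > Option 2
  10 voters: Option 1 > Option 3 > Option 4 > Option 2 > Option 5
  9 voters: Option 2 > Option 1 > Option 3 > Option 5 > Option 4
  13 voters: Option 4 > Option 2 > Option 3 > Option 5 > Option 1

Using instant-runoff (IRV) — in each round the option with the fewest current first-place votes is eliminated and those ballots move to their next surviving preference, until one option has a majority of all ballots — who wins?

Round 1: Option 1 10, Option 2 9, Option 3 0, Option 4 13, Option 5 8. Option 3 eliminated.
Round 2: Option 1 10, Option 2 9, Option 4 13, Option 5 8. Option 5 eliminated.
Round 3: Option 1 18, Option 2 9, Option 4 13. Option 2 eliminated.
Round 4: Option 1 27, Option 4 13. Option 1 has a majority (≥21).

Option 1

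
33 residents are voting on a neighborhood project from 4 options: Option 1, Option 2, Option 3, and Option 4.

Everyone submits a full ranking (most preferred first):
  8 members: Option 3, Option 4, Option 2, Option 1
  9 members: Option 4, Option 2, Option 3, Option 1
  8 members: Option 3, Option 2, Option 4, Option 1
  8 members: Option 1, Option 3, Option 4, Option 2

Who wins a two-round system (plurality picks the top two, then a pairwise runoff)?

Option 3

Round 1 first-place votes: Option 1 8, Option 2 0, Option 3 16, Option 4 9. Option 3 and Option 4 advance.
Runoff: Option 3 is ranked above Option 4 on 24 ballots, Option 4 above Option 3 on 9.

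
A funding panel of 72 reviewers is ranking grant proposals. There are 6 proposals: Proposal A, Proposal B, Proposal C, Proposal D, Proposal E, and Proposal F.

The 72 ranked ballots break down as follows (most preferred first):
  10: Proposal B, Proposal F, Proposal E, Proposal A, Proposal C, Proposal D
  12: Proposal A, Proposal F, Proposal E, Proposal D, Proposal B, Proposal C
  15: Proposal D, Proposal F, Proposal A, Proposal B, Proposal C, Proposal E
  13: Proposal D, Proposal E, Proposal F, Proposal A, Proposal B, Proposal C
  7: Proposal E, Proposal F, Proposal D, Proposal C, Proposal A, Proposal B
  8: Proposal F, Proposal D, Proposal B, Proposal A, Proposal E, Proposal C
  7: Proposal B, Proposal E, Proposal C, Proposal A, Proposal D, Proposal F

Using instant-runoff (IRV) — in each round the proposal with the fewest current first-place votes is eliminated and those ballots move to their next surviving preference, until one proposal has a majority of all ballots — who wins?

Round 1: Proposal A 12, Proposal B 17, Proposal C 0, Proposal D 28, Proposal E 7, Proposal F 8. Proposal C eliminated.
Round 2: Proposal A 12, Proposal B 17, Proposal D 28, Proposal E 7, Proposal F 8. Proposal E eliminated.
Round 3: Proposal A 12, Proposal B 17, Proposal D 28, Proposal F 15. Proposal A eliminated.
Round 4: Proposal B 17, Proposal D 28, Proposal F 27. Proposal B eliminated.
Round 5: Proposal D 35, Proposal F 37. Proposal F has a majority (≥37).

Proposal F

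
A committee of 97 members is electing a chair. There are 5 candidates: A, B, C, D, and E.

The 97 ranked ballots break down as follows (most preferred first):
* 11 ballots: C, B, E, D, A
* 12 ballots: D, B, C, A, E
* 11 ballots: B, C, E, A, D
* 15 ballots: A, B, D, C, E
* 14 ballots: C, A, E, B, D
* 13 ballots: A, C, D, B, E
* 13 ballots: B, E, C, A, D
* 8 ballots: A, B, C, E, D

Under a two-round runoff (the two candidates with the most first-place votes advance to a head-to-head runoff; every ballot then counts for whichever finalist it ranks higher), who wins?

Round 1 first-place votes: A 36, B 24, C 25, D 12, E 0. A and C advance.
Runoff: A is ranked above C on 36 ballots, C above A on 61.

C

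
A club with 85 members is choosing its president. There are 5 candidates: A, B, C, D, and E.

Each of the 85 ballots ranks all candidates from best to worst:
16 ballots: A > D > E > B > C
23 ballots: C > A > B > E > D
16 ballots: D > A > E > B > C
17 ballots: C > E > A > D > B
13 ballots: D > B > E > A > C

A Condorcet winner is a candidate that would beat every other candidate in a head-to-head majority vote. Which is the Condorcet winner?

A

A vs B: 72–13
A vs C: 45–40
A vs D: 56–29
A vs E: 55–30
A beats every other candidate.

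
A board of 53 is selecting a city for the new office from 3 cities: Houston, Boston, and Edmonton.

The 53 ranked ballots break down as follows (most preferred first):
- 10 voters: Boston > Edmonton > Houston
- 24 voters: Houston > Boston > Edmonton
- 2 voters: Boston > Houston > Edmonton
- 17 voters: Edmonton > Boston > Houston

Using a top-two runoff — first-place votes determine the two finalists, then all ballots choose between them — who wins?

Edmonton

Round 1 first-place votes: Houston 24, Boston 12, Edmonton 17. Houston and Edmonton advance.
Runoff: Houston is ranked above Edmonton on 26 ballots, Edmonton above Houston on 27.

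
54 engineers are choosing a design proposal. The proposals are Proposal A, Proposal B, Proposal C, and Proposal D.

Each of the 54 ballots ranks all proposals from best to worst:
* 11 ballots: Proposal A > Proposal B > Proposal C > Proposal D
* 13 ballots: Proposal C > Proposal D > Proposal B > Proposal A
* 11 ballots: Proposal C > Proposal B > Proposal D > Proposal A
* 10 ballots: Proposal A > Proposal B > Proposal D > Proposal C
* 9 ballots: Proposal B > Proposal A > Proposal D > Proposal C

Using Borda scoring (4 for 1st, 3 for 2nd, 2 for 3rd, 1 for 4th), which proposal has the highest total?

Proposal B

Proposal A: 11×4 + 13×1 + 11×1 + 10×4 + 9×3 = 135
Proposal B: 11×3 + 13×2 + 11×3 + 10×3 + 9×4 = 158
Proposal C: 11×2 + 13×4 + 11×4 + 10×1 + 9×1 = 137
Proposal D: 11×1 + 13×3 + 11×2 + 10×2 + 9×2 = 110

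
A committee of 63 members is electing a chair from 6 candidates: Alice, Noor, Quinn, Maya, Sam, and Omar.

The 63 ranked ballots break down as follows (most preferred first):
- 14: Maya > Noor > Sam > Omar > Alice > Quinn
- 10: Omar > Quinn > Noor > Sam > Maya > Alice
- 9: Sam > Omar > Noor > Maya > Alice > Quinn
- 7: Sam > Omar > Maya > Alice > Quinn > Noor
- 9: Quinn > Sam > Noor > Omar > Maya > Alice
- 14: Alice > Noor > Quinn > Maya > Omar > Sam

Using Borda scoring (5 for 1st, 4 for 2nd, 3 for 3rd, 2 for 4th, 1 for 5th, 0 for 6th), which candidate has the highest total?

Alice: 14×1 + 10×0 + 9×1 + 7×2 + 9×0 + 14×5 = 107
Noor: 14×4 + 10×3 + 9×3 + 7×0 + 9×3 + 14×4 = 196
Quinn: 14×0 + 10×4 + 9×0 + 7×1 + 9×5 + 14×3 = 134
Maya: 14×5 + 10×1 + 9×2 + 7×3 + 9×1 + 14×2 = 156
Sam: 14×3 + 10×2 + 9×5 + 7×5 + 9×4 + 14×0 = 178
Omar: 14×2 + 10×5 + 9×4 + 7×4 + 9×2 + 14×1 = 174

Noor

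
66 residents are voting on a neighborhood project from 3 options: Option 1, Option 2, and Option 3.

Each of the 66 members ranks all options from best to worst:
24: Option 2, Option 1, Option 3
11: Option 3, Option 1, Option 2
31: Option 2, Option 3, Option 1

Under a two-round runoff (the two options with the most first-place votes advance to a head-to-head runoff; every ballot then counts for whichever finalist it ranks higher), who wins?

Round 1 first-place votes: Option 1 0, Option 2 55, Option 3 11. Option 2 and Option 3 advance.
Runoff: Option 2 is ranked above Option 3 on 55 ballots, Option 3 above Option 2 on 11.

Option 2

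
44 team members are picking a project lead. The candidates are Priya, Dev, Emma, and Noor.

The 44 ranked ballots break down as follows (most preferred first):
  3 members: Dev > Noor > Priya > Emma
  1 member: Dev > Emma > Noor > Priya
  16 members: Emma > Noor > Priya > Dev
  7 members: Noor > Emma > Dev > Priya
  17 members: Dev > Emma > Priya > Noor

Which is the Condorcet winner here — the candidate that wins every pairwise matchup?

Emma vs Priya: 41–3
Emma vs Dev: 23–21
Emma vs Noor: 34–10
Emma beats every other candidate.

Emma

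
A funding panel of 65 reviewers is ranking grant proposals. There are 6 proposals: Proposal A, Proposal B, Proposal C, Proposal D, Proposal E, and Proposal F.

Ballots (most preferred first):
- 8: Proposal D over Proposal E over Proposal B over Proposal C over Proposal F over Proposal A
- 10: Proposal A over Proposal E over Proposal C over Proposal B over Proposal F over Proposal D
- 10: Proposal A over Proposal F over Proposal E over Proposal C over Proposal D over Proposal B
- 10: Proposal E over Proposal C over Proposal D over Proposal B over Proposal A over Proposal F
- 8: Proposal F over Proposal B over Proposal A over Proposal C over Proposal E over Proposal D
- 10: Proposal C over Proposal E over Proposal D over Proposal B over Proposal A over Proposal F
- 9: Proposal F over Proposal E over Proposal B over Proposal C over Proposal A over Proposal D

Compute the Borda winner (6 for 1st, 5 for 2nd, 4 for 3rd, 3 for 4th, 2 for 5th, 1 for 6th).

Proposal E

Proposal A: 8×1 + 10×6 + 10×6 + 10×2 + 8×4 + 10×2 + 9×2 = 218
Proposal B: 8×4 + 10×3 + 10×1 + 10×3 + 8×5 + 10×3 + 9×4 = 208
Proposal C: 8×3 + 10×4 + 10×3 + 10×5 + 8×3 + 10×6 + 9×3 = 255
Proposal D: 8×6 + 10×1 + 10×2 + 10×4 + 8×1 + 10×4 + 9×1 = 175
Proposal E: 8×5 + 10×5 + 10×4 + 10×6 + 8×2 + 10×5 + 9×5 = 301
Proposal F: 8×2 + 10×2 + 10×5 + 10×1 + 8×6 + 10×1 + 9×6 = 208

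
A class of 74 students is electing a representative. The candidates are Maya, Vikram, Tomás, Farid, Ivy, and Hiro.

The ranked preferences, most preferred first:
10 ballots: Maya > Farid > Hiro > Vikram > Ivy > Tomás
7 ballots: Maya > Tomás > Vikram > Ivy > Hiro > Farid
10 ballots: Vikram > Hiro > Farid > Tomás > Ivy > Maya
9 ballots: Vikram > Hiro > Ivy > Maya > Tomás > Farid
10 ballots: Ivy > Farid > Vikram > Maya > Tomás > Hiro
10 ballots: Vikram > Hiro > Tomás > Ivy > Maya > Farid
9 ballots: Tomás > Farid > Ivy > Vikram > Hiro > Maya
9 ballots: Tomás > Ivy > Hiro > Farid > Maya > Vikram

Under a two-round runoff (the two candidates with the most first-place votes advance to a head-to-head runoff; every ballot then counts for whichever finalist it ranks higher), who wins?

Round 1 first-place votes: Maya 17, Vikram 29, Tomás 18, Farid 0, Ivy 10, Hiro 0. Vikram and Tomás advance.
Runoff: Vikram is ranked above Tomás on 49 ballots, Tomás above Vikram on 25.

Vikram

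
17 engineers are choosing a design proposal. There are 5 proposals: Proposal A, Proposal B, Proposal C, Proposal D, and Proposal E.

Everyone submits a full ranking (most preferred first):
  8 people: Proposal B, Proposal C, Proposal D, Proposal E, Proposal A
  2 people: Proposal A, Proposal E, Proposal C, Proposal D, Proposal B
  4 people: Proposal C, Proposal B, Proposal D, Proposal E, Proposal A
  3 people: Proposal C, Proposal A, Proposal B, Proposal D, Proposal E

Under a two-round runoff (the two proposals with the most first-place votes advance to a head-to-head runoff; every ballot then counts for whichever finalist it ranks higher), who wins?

Round 1 first-place votes: Proposal A 2, Proposal B 8, Proposal C 7, Proposal D 0, Proposal E 0. Proposal B and Proposal C advance.
Runoff: Proposal B is ranked above Proposal C on 8 ballots, Proposal C above Proposal B on 9.

Proposal C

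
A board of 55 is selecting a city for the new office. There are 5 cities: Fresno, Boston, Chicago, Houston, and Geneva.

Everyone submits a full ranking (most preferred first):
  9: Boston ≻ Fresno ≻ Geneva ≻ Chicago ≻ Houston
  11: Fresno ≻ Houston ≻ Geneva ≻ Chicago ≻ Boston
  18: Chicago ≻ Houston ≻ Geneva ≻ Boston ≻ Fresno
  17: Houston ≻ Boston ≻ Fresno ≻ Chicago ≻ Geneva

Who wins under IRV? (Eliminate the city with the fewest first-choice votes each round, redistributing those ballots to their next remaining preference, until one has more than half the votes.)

Fresno

Round 1: Fresno 11, Boston 9, Chicago 18, Houston 17, Geneva 0. Geneva eliminated.
Round 2: Fresno 11, Boston 9, Chicago 18, Houston 17. Boston eliminated.
Round 3: Fresno 20, Chicago 18, Houston 17. Houston eliminated.
Round 4: Fresno 37, Chicago 18. Fresno has a majority (≥28).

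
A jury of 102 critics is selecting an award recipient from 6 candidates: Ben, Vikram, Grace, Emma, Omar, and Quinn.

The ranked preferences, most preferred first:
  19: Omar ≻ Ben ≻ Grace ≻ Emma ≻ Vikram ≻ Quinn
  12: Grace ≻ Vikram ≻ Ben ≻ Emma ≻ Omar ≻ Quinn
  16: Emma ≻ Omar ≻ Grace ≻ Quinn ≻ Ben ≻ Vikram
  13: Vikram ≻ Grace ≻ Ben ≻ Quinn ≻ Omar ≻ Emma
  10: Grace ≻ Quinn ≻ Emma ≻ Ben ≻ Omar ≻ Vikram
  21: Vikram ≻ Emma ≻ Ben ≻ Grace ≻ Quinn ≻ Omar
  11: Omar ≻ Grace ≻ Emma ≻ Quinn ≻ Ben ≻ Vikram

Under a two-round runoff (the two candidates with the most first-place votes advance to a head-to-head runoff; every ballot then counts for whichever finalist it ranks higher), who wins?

Omar

Round 1 first-place votes: Ben 0, Vikram 34, Grace 22, Emma 16, Omar 30, Quinn 0. Vikram and Omar advance.
Runoff: Vikram is ranked above Omar on 46 ballots, Omar above Vikram on 56.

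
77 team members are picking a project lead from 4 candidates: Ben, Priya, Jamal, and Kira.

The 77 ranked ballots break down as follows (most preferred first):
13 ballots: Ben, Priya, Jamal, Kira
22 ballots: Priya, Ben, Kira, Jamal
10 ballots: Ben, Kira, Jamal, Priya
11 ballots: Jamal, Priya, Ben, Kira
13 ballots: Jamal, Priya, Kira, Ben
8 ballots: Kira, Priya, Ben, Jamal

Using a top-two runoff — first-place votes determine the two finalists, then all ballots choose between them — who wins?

Ben

Round 1 first-place votes: Ben 23, Priya 22, Jamal 24, Kira 8. Jamal and Ben advance.
Runoff: Jamal is ranked above Ben on 24 ballots, Ben above Jamal on 53.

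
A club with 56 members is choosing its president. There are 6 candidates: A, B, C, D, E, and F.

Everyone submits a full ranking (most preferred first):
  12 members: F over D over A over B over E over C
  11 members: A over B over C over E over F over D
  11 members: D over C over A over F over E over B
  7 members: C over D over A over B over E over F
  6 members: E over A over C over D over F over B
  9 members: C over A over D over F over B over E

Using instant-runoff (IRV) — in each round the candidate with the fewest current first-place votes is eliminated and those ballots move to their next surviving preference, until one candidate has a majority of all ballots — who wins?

Round 1: A 11, B 0, C 16, D 11, E 6, F 12. B eliminated.
Round 2: A 11, C 16, D 11, E 6, F 12. E eliminated.
Round 3: A 17, C 16, D 11, F 12. D eliminated.
Round 4: A 17, C 27, F 12. F eliminated.
Round 5: A 29, C 27. A has a majority (≥29).

A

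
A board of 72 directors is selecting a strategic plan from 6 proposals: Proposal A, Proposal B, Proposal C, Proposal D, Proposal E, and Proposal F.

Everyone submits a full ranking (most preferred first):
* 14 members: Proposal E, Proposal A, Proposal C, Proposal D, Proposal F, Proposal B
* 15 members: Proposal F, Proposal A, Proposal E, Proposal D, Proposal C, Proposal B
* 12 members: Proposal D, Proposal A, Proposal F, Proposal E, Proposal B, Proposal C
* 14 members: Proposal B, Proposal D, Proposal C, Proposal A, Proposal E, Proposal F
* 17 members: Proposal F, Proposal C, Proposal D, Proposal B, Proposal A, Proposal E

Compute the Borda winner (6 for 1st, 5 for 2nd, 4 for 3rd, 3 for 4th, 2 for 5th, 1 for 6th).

Proposal A: 14×5 + 15×5 + 12×5 + 14×3 + 17×2 = 281
Proposal B: 14×1 + 15×1 + 12×2 + 14×6 + 17×3 = 188
Proposal C: 14×4 + 15×2 + 12×1 + 14×4 + 17×5 = 239
Proposal D: 14×3 + 15×3 + 12×6 + 14×5 + 17×4 = 297
Proposal E: 14×6 + 15×4 + 12×3 + 14×2 + 17×1 = 225
Proposal F: 14×2 + 15×6 + 12×4 + 14×1 + 17×6 = 282

Proposal D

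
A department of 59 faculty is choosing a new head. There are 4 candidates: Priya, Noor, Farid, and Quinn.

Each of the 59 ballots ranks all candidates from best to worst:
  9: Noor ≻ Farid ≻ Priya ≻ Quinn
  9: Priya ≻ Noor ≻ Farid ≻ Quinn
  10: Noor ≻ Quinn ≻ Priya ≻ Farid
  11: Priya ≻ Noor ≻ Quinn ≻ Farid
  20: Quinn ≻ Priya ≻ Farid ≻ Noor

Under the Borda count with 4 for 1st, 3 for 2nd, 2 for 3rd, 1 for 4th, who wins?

Priya: 9×2 + 9×4 + 10×2 + 11×4 + 20×3 = 178
Noor: 9×4 + 9×3 + 10×4 + 11×3 + 20×1 = 156
Farid: 9×3 + 9×2 + 10×1 + 11×1 + 20×2 = 106
Quinn: 9×1 + 9×1 + 10×3 + 11×2 + 20×4 = 150

Priya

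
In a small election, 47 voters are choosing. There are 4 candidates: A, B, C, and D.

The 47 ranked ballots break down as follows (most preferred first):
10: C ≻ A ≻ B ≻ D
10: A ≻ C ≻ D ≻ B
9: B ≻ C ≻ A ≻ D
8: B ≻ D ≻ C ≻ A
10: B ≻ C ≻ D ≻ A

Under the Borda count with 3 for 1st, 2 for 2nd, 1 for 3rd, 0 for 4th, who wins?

C

A: 10×2 + 10×3 + 9×1 + 8×0 + 10×0 = 59
B: 10×1 + 10×0 + 9×3 + 8×3 + 10×3 = 91
C: 10×3 + 10×2 + 9×2 + 8×1 + 10×2 = 96
D: 10×0 + 10×1 + 9×0 + 8×2 + 10×1 = 36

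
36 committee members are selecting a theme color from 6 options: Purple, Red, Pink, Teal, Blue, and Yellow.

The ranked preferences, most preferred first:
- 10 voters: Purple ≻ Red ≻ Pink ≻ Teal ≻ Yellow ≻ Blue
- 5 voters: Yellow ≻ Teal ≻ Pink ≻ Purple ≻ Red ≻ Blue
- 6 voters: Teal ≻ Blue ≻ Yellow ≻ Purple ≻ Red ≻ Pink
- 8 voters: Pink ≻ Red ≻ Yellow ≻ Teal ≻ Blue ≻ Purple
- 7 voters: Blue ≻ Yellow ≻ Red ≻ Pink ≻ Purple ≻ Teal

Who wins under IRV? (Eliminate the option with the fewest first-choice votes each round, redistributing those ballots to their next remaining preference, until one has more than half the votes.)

Round 1: Purple 10, Red 0, Pink 8, Teal 6, Blue 7, Yellow 5. Red eliminated.
Round 2: Purple 10, Pink 8, Teal 6, Blue 7, Yellow 5. Yellow eliminated.
Round 3: Purple 10, Pink 8, Teal 11, Blue 7. Blue eliminated.
Round 4: Purple 10, Pink 15, Teal 11. Purple eliminated.
Round 5: Pink 25, Teal 11. Pink has a majority (≥19).

Pink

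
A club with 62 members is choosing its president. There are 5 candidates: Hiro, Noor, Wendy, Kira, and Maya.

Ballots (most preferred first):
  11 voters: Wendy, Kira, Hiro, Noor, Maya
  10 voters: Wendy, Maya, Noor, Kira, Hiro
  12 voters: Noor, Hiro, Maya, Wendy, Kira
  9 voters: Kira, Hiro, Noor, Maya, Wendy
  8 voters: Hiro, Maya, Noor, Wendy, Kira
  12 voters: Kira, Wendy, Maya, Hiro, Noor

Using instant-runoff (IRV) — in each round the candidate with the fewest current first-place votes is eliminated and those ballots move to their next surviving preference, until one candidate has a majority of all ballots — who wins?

Round 1: Hiro 8, Noor 12, Wendy 21, Kira 21, Maya 0. Maya eliminated.
Round 2: Hiro 8, Noor 12, Wendy 21, Kira 21. Hiro eliminated.
Round 3: Noor 20, Wendy 21, Kira 21. Noor eliminated.
Round 4: Wendy 41, Kira 21. Wendy has a majority (≥32).

Wendy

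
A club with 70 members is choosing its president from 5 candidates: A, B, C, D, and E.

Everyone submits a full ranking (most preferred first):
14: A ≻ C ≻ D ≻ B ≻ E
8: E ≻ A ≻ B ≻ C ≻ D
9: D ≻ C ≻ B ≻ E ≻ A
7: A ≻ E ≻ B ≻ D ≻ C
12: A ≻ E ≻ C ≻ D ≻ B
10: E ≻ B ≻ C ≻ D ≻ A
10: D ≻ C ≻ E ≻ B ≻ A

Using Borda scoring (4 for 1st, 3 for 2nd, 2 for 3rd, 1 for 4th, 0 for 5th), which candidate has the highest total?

E

A: 14×4 + 8×3 + 9×0 + 7×4 + 12×4 + 10×0 + 10×0 = 156
B: 14×1 + 8×2 + 9×2 + 7×2 + 12×0 + 10×3 + 10×1 = 102
C: 14×3 + 8×1 + 9×3 + 7×0 + 12×2 + 10×2 + 10×3 = 151
D: 14×2 + 8×0 + 9×4 + 7×1 + 12×1 + 10×1 + 10×4 = 133
E: 14×0 + 8×4 + 9×1 + 7×3 + 12×3 + 10×4 + 10×2 = 158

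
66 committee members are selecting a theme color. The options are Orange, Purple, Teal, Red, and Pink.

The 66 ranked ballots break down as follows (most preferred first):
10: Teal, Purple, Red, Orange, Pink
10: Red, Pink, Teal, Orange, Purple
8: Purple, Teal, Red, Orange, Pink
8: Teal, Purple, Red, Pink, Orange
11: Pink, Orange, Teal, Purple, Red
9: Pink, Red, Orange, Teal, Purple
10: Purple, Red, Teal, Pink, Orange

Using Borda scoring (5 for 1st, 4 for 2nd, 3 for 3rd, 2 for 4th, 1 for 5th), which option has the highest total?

Teal

Orange: 10×2 + 10×2 + 8×2 + 8×1 + 11×4 + 9×3 + 10×1 = 145
Purple: 10×4 + 10×1 + 8×5 + 8×4 + 11×2 + 9×1 + 10×5 = 203
Teal: 10×5 + 10×3 + 8×4 + 8×5 + 11×3 + 9×2 + 10×3 = 233
Red: 10×3 + 10×5 + 8×3 + 8×3 + 11×1 + 9×4 + 10×4 = 215
Pink: 10×1 + 10×4 + 8×1 + 8×2 + 11×5 + 9×5 + 10×2 = 194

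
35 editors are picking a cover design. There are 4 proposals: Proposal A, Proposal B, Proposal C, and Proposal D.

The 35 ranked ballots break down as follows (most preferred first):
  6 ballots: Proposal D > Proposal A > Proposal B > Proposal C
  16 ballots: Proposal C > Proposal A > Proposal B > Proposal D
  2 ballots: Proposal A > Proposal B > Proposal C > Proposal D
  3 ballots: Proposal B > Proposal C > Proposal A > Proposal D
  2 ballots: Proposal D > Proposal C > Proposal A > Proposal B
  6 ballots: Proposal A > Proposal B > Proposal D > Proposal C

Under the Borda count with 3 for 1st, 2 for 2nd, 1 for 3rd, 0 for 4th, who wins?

Proposal A: 6×2 + 16×2 + 2×3 + 3×1 + 2×1 + 6×3 = 73
Proposal B: 6×1 + 16×1 + 2×2 + 3×3 + 2×0 + 6×2 = 47
Proposal C: 6×0 + 16×3 + 2×1 + 3×2 + 2×2 + 6×0 = 60
Proposal D: 6×3 + 16×0 + 2×0 + 3×0 + 2×3 + 6×1 = 30

Proposal A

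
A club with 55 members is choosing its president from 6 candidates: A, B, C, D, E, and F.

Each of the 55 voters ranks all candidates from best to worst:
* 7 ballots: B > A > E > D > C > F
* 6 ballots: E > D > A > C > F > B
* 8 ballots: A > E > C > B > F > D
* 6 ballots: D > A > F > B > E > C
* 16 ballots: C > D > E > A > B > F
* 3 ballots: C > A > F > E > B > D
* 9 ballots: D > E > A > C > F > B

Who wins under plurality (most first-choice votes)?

First-place votes: A 8, B 7, C 19, D 15, E 6, F 0.

C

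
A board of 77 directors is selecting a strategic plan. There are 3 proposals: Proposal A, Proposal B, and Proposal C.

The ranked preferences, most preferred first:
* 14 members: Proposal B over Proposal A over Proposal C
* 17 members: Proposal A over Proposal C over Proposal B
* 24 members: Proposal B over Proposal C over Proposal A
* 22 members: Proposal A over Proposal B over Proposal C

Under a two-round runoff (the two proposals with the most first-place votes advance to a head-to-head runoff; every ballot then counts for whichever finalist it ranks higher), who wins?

Proposal A

Round 1 first-place votes: Proposal A 39, Proposal B 38, Proposal C 0. Proposal A and Proposal B advance.
Runoff: Proposal A is ranked above Proposal B on 39 ballots, Proposal B above Proposal A on 38.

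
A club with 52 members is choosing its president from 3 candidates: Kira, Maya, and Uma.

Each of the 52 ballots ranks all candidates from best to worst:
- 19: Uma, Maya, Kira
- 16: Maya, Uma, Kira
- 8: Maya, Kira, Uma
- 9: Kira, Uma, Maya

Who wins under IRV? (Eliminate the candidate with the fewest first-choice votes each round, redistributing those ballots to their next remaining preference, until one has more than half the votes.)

Uma

Round 1: Kira 9, Maya 24, Uma 19. Kira eliminated.
Round 2: Maya 24, Uma 28. Uma has a majority (≥27).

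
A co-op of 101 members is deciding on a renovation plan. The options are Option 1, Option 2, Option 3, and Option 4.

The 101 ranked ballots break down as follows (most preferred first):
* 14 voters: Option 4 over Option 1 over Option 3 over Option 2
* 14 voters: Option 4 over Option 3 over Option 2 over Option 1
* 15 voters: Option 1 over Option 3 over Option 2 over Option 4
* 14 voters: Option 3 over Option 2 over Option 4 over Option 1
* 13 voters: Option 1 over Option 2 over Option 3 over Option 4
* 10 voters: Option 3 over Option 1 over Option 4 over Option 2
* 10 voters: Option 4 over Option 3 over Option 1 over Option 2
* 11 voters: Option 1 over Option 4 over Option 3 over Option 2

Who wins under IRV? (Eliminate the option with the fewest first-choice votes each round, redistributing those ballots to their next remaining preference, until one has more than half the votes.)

Option 4

Round 1: Option 1 39, Option 2 0, Option 3 24, Option 4 38. Option 2 eliminated.
Round 2: Option 1 39, Option 3 24, Option 4 38. Option 3 eliminated.
Round 3: Option 1 49, Option 4 52. Option 4 has a majority (≥51).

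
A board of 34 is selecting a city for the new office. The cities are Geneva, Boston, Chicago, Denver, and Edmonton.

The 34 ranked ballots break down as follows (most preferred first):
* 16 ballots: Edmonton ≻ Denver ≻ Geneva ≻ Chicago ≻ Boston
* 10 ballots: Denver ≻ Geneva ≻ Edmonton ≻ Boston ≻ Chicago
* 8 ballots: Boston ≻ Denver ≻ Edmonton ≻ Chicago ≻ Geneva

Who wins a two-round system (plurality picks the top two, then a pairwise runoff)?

Denver

Round 1 first-place votes: Geneva 0, Boston 8, Chicago 0, Denver 10, Edmonton 16. Edmonton and Denver advance.
Runoff: Edmonton is ranked above Denver on 16 ballots, Denver above Edmonton on 18.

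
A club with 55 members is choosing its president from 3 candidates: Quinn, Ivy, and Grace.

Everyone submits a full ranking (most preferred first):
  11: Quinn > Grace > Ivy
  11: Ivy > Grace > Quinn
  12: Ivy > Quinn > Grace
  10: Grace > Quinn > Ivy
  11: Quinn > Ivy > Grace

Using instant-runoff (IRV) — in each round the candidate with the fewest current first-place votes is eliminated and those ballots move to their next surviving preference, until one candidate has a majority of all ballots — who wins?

Quinn

Round 1: Quinn 22, Ivy 23, Grace 10. Grace eliminated.
Round 2: Quinn 32, Ivy 23. Quinn has a majority (≥28).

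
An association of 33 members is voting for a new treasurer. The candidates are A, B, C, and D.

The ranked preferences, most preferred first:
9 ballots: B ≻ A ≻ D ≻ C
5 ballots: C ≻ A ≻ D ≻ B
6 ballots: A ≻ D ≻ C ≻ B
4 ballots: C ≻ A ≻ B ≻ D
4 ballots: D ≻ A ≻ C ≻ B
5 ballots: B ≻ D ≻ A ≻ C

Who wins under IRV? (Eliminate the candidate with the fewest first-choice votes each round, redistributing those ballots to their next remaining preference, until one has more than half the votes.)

Round 1: A 6, B 14, C 9, D 4. D eliminated.
Round 2: A 10, B 14, C 9. C eliminated.
Round 3: A 19, B 14. A has a majority (≥17).

A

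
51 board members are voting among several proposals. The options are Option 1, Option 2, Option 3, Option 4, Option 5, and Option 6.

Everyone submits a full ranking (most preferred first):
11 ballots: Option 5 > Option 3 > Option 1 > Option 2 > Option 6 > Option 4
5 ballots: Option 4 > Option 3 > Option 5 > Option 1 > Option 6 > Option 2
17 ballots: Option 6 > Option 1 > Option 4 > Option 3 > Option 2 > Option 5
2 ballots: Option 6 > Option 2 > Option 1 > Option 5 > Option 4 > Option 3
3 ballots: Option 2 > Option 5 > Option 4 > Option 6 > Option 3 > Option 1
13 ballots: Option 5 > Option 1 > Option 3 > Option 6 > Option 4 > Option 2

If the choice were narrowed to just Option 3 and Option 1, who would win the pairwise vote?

Option 3 is ranked above Option 1 on 19 ballots; Option 1 above Option 3 on 32.

Option 1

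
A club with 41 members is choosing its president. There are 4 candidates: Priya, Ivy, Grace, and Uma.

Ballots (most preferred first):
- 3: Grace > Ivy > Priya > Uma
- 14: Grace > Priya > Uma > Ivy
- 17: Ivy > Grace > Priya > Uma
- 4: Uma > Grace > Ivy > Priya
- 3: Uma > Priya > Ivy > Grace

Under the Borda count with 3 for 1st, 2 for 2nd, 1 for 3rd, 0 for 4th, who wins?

Grace

Priya: 3×1 + 14×2 + 17×1 + 4×0 + 3×2 = 54
Ivy: 3×2 + 14×0 + 17×3 + 4×1 + 3×1 = 64
Grace: 3×3 + 14×3 + 17×2 + 4×2 + 3×0 = 93
Uma: 3×0 + 14×1 + 17×0 + 4×3 + 3×3 = 35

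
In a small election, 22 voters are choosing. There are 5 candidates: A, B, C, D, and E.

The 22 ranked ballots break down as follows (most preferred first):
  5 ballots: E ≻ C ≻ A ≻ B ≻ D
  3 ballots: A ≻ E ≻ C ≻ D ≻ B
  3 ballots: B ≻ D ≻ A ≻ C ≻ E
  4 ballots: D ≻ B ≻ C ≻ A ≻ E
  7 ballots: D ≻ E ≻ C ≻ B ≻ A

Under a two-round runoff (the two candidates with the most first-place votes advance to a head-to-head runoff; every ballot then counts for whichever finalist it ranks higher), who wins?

Round 1 first-place votes: A 3, B 3, C 0, D 11, E 5. D and E advance.
Runoff: D is ranked above E on 14 ballots, E above D on 8.

D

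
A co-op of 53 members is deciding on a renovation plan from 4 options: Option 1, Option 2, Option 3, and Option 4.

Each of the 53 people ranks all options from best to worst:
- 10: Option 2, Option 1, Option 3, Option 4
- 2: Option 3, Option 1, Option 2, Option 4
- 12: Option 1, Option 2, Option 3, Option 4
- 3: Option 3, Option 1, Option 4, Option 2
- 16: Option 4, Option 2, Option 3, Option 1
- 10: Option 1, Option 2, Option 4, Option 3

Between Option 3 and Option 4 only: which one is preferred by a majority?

Option 3 is ranked above Option 4 on 27 ballots; Option 4 above Option 3 on 26.

Option 3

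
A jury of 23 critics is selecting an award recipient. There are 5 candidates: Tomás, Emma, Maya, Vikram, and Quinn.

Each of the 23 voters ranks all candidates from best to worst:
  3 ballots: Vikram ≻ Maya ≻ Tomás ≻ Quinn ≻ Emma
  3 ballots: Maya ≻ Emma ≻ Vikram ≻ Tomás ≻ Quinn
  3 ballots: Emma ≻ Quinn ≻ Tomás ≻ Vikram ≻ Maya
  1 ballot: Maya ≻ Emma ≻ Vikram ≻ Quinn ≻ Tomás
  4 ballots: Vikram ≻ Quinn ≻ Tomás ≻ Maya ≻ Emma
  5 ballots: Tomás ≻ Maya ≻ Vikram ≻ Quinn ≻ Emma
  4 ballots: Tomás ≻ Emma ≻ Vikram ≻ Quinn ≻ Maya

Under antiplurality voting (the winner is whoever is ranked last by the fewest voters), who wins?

Vikram

Last-place votes: Tomás 1, Emma 12, Maya 7, Vikram 0, Quinn 3.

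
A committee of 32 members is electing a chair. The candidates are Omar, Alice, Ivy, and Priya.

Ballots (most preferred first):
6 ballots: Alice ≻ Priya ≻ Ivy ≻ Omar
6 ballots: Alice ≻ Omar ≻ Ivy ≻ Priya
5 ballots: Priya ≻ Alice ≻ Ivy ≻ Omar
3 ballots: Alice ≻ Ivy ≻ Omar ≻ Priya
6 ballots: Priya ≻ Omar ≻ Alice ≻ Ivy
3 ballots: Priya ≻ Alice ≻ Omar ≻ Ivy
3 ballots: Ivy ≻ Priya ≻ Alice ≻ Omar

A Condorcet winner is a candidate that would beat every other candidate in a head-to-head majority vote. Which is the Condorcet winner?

Priya

Priya vs Omar: 23–9
Priya vs Alice: 17–15
Priya vs Ivy: 20–12
Priya beats every other candidate.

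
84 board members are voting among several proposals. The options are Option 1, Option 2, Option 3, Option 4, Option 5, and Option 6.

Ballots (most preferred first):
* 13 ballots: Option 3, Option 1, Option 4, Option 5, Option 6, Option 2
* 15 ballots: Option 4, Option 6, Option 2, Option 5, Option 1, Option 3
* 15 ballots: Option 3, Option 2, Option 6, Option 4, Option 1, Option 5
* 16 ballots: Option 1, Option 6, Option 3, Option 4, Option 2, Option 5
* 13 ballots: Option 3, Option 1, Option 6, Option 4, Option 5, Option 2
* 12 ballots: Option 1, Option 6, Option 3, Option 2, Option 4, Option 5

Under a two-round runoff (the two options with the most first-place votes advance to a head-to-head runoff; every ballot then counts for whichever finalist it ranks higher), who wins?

Round 1 first-place votes: Option 1 28, Option 2 0, Option 3 41, Option 4 15, Option 5 0, Option 6 0. Option 3 and Option 1 advance.
Runoff: Option 3 is ranked above Option 1 on 41 ballots, Option 1 above Option 3 on 43.

Option 1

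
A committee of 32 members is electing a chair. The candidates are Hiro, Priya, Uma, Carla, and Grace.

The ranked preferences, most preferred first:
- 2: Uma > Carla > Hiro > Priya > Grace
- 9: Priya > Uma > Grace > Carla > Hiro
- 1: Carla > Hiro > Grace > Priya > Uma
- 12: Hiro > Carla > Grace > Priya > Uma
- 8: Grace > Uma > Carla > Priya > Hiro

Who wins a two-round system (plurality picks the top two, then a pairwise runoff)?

Round 1 first-place votes: Hiro 12, Priya 9, Uma 2, Carla 1, Grace 8. Hiro and Priya advance.
Runoff: Hiro is ranked above Priya on 15 ballots, Priya above Hiro on 17.

Priya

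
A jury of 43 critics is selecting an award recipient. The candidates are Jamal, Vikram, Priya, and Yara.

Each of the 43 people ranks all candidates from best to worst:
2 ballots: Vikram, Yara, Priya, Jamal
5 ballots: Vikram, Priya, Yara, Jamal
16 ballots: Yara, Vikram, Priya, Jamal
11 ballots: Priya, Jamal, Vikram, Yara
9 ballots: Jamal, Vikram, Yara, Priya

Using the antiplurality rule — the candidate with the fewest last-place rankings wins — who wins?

Vikram

Last-place votes: Jamal 23, Vikram 0, Priya 9, Yara 11.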